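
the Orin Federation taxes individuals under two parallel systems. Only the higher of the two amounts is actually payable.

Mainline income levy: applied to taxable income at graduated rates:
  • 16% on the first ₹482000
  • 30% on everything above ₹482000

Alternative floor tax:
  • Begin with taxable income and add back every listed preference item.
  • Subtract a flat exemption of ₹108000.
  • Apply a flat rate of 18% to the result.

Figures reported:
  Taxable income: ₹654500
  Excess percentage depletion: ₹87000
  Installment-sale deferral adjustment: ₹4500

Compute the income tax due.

₹128870

Mainline income levy:
  ₹482000 × 16% = ₹77120
  ₹172500 × 30% = ₹51750
  → ₹128870

Alternative floor tax:
  Adjusted income: ₹654500 + ₹87000 + ₹4500 = ₹746000
  Less exemption ₹108000 → base ₹638000
  ₹638000 × 18% = ₹114840

₹128870 > ₹114840, so the mainline income levy governs.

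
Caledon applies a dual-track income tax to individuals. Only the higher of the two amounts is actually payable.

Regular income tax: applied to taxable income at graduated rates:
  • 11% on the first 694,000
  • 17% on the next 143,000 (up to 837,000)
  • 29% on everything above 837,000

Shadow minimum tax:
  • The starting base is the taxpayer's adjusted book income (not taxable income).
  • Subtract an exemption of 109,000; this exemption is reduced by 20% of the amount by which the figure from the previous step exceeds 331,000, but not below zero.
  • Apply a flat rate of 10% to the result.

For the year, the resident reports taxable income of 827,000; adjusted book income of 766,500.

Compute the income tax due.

98,950

Regular income tax:
  694,000 × 11% = 76,340
  133,000 × 17% = 22,610
  → 98,950

Shadow minimum tax:
  Base (adjusted book income): 766,500
  Exemption: 109,000 − 20% × (766,500 − 331,000) = 109,000 − 87,100 = 21,900
  Base: 766,500 − 21,900 = 744,600
  744,600 × 10% = 74,460

98,950 > 74,460, so the regular income tax governs.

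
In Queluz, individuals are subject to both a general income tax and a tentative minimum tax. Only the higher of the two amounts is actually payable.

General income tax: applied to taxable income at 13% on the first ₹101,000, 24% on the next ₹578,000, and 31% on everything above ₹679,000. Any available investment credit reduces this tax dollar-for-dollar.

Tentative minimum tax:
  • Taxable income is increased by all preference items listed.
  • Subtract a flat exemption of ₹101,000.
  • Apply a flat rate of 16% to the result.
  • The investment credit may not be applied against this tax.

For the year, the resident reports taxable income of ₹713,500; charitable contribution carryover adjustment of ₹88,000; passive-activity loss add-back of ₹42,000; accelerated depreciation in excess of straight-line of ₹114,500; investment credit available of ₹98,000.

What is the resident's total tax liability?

Tentative minimum tax:
  Adjusted income: ₹713,500 + ₹88,000 + ₹42,000 + ₹114,500 = ₹958,000
  Less exemption ₹101,000 → base ₹857,000
  ₹857,000 × 16% = ₹137,120

General income tax:
  ₹101,000 × 13% = ₹13,130
  ₹578,000 × 24% = ₹138,720
  ₹34,500 × 31% = ₹10,695
  → ₹162,545
  Less investment credit ₹98,000 → ₹64,545

₹137,120 > ₹64,545, so the tentative minimum tax is the binding amount.

₹137,120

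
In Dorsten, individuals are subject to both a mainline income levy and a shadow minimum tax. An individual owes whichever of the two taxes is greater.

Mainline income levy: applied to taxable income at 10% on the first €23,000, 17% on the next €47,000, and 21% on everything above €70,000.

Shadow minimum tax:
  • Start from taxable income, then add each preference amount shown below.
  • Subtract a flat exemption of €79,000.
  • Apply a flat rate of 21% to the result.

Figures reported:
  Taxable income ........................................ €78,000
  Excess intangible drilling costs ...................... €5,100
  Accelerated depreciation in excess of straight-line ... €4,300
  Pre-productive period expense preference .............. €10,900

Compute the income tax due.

Mainline income levy:
  €23,000 × 10% = €2,300
  €47,000 × 17% = €7,990
  €8,000 × 21% = €1,680
  → €11,970

Shadow minimum tax:
  Adjusted income: €78,000 + €5,100 + €4,300 + €10,900 = €98,300
  Less exemption €79,000 → base €19,300
  €19,300 × 21% = €4,053

€11,970 > €4,053, so the mainline income levy governs.

€11,970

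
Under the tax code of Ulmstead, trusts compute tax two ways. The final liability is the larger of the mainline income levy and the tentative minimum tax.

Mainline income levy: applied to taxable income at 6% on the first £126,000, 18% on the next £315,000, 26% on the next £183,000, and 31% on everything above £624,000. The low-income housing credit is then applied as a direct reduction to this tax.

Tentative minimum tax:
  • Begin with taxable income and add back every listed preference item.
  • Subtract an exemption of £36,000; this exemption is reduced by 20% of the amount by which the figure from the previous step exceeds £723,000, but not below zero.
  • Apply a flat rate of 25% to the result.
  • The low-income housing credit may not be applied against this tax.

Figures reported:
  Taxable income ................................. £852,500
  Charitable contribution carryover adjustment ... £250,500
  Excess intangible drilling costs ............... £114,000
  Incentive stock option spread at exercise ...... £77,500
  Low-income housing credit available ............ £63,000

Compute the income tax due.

£323,625

Mainline income levy:
  £126,000 × 6% = £7,560
  £315,000 × 18% = £56,700
  £183,000 × 26% = £47,580
  £228,500 × 31% = £70,835
  → £182,675
  Less low-income housing credit £63,000 → £119,675

Tentative minimum tax:
  Adjusted income: £852,500 + £250,500 + £114,000 + £77,500 = £1,294,500
  Exemption: 20% × (£1,294,500 − £723,000) = £114,300 ≥ £36,000, so the exemption is fully phased out
  Base: £1,294,500 − £0 = £1,294,500
  £1,294,500 × 25% = £323,625

£323,625 > £119,675, so the tentative minimum tax is the binding amount.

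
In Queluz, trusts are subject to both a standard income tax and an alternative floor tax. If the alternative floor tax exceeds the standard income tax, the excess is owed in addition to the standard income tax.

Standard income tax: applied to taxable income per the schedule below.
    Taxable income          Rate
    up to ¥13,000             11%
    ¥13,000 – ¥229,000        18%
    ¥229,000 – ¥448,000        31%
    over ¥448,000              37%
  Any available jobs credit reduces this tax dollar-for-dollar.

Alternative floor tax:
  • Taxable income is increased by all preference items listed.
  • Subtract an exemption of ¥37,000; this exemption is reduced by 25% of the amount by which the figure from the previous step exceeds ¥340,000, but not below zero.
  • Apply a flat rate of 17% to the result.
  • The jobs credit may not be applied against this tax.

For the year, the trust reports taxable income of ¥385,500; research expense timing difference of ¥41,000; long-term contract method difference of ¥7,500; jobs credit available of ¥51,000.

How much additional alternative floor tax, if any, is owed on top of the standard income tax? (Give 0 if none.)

¥33,660

Alternative floor tax:
  Adjusted income: ¥385,500 + ¥41,000 + ¥7,500 = ¥434,000
  Exemption: ¥37,000 − 25% × (¥434,000 − ¥340,000) = ¥37,000 − ¥23,500 = ¥13,500
  Base: ¥434,000 − ¥13,500 = ¥420,500
  ¥420,500 × 17% = ¥71,485

Standard income tax:
  ¥13,000 × 11% = ¥1,430
  ¥216,000 × 18% = ¥38,880
  ¥156,500 × 31% = ¥48,515
  → ¥88,825
  Less jobs credit ¥51,000 → ¥37,825

Excess of alternative floor tax over standard income tax: ¥71,485 − ¥37,825 = ¥33,660.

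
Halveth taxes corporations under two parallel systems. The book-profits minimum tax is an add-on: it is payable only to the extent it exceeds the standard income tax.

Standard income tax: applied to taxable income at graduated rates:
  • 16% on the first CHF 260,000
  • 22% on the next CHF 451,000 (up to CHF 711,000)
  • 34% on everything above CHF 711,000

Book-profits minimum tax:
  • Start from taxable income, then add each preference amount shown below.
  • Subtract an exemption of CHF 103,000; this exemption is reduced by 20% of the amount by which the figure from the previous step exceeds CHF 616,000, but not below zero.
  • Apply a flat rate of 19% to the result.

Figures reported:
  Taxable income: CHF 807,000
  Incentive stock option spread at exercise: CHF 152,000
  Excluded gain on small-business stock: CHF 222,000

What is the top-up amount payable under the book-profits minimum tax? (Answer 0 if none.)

CHF 50,930

Book-profits minimum tax:
  Adjusted income: CHF 807,000 + CHF 152,000 + CHF 222,000 = CHF 1,181,000
  Exemption: 20% × (CHF 1,181,000 − CHF 616,000) = CHF 113,000 ≥ CHF 103,000, so the exemption is fully phased out
  Base: CHF 1,181,000 − CHF 0 = CHF 1,181,000
  CHF 1,181,000 × 19% = CHF 224,390

Standard income tax:
  CHF 260,000 × 16% = CHF 41,600
  CHF 451,000 × 22% = CHF 99,220
  CHF 96,000 × 34% = CHF 32,640
  → CHF 173,460

Excess of book-profits minimum tax over standard income tax: CHF 224,390 − CHF 173,460 = CHF 50,930.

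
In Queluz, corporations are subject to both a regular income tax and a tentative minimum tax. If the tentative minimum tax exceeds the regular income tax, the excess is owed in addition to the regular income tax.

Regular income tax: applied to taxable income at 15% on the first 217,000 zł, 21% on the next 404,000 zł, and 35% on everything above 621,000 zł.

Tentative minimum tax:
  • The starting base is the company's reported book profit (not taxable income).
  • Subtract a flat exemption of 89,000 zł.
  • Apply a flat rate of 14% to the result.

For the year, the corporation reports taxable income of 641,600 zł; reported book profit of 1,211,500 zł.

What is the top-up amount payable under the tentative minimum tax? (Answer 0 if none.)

32,550 zł

Tentative minimum tax:
  Base (reported book profit): 1,211,500 zł
  Less exemption 89,000 zł → base 1,122,500 zł
  1,122,500 zł × 14% = 157,150 zł

Regular income tax:
  217,000 zł × 15% = 32,550 zł
  404,000 zł × 21% = 84,840 zł
  20,600 zł × 35% = 7,210 zł
  → 124,600 zł

Excess of tentative minimum tax over regular income tax: 157,150 zł − 124,600 zł = 32,550 zł.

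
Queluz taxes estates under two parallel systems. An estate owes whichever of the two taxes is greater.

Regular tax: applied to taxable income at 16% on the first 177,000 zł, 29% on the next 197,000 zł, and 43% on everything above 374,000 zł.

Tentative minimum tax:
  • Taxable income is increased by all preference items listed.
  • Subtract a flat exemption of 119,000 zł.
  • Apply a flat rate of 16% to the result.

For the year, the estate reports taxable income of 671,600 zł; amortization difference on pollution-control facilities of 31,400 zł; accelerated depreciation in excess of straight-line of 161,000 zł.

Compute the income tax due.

213,418 zł

Tentative minimum tax:
  Adjusted income: 671,600 zł + 31,400 zł + 161,000 zł = 864,000 zł
  Less exemption 119,000 zł → base 745,000 zł
  745,000 zł × 16% = 119,200 zł

Regular tax:
  177,000 zł × 16% = 28,320 zł
  197,000 zł × 29% = 57,130 zł
  297,600 zł × 43% = 127,968 zł
  → 213,418 zł

213,418 zł > 119,200 zł, so the regular tax governs.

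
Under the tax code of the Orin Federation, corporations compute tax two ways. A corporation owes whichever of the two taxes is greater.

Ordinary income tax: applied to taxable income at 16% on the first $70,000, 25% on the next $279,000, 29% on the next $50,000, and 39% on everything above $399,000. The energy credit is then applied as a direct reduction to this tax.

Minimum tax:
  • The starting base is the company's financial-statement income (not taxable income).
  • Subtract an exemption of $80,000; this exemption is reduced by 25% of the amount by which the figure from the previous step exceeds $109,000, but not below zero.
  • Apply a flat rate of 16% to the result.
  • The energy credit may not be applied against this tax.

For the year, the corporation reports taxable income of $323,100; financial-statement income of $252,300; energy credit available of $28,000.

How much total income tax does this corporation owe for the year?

Ordinary income tax:
  $70,000 × 16% = $11,200
  $253,100 × 25% = $63,275
  → $74,475
  Less energy credit $28,000 → $46,475

Minimum tax:
  Base (financial-statement income): $252,300
  Exemption: $80,000 − 25% × ($252,300 − $109,000) = $80,000 − $35,825 = $44,175
  Base: $252,300 − $44,175 = $208,125
  $208,125 × 16% = $33,300

$46,475 > $33,300, so the ordinary income tax governs.

$46,475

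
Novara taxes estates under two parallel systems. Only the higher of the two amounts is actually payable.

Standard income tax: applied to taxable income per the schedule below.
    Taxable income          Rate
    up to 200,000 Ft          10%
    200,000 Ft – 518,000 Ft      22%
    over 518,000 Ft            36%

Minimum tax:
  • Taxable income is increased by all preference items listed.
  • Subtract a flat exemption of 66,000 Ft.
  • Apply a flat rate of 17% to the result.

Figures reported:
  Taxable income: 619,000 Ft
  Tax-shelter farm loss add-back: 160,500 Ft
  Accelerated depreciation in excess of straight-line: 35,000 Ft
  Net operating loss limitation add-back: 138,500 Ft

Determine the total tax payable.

Standard income tax:
  200,000 Ft × 10% = 20,000 Ft
  318,000 Ft × 22% = 69,960 Ft
  101,000 Ft × 36% = 36,360 Ft
  → 126,320 Ft

Minimum tax:
  Adjusted income: 619,000 Ft + 160,500 Ft + 35,000 Ft + 138,500 Ft = 953,000 Ft
  Less exemption 66,000 Ft → base 887,000 Ft
  887,000 Ft × 17% = 150,790 Ft

150,790 Ft > 126,320 Ft, so the minimum tax is the binding amount.

150,790 Ft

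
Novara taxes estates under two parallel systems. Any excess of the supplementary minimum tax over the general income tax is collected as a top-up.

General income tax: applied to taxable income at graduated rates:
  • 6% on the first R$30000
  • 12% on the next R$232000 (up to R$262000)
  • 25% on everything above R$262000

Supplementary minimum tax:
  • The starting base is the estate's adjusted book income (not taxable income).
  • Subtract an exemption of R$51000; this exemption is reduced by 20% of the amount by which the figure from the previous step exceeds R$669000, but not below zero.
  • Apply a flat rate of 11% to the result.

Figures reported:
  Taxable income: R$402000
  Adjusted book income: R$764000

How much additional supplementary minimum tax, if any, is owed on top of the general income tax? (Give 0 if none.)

R$15880

Supplementary minimum tax:
  Base (adjusted book income): R$764000
  Exemption: R$51000 − 20% × (R$764000 − R$669000) = R$51000 − R$19000 = R$32000
  Base: R$764000 − R$32000 = R$732000
  R$732000 × 11% = R$80520

General income tax:
  R$30000 × 6% = R$1800
  R$232000 × 12% = R$27840
  R$140000 × 25% = R$35000
  → R$64640

Excess of supplementary minimum tax over general income tax: R$80520 − R$64640 = R$15880.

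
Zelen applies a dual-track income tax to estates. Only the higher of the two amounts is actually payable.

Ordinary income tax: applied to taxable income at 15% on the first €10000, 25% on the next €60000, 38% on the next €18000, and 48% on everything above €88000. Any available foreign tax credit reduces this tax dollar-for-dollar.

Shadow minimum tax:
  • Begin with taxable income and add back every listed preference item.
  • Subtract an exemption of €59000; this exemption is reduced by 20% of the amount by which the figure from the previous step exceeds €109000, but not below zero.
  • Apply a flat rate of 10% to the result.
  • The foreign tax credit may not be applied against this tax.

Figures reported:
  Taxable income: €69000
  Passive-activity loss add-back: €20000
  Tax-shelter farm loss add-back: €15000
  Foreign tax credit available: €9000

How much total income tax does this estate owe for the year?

€7250

Shadow minimum tax:
  Adjusted income: €69000 + €20000 + €15000 = €104000
  Exemption: €104000 ≤ €109000, so full €59000 applies
  Base: €104000 − €59000 = €45000
  €45000 × 10% = €4500

Ordinary income tax:
  €10000 × 15% = €1500
  €59000 × 25% = €14750
  → €16250
  Less foreign tax credit €9000 → €7250

€7250 > €4500, so the ordinary income tax governs.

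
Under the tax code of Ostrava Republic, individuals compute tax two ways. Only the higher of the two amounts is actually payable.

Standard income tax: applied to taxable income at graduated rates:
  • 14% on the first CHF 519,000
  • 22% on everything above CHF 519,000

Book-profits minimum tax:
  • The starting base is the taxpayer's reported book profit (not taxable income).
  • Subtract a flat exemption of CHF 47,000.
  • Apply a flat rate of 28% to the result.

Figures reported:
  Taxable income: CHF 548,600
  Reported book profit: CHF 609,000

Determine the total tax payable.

CHF 157,360

Book-profits minimum tax:
  Base (reported book profit): CHF 609,000
  Less exemption CHF 47,000 → base CHF 562,000
  CHF 562,000 × 28% = CHF 157,360

Standard income tax:
  CHF 519,000 × 14% = CHF 72,660
  CHF 29,600 × 22% = CHF 6,512
  → CHF 79,172

CHF 157,360 > CHF 79,172, so the book-profits minimum tax is the binding amount.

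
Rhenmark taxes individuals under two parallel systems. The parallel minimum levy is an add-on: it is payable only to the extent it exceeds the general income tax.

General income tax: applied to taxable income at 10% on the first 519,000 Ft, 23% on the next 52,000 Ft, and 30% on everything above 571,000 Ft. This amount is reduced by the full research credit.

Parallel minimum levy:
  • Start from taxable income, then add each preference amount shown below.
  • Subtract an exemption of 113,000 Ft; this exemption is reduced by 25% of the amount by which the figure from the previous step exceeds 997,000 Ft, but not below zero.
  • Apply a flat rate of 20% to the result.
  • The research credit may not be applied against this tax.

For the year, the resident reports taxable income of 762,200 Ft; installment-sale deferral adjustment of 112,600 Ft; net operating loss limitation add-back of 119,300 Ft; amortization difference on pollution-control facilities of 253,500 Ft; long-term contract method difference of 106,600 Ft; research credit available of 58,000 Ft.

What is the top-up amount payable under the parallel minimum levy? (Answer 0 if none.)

202,880 Ft

Parallel minimum levy:
  Adjusted income: 762,200 Ft + 112,600 Ft + 119,300 Ft + 253,500 Ft + 106,600 Ft = 1,354,200 Ft
  Exemption: 113,000 Ft − 25% × (1,354,200 Ft − 997,000 Ft) = 113,000 Ft − 89,300 Ft = 23,700 Ft
  Base: 1,354,200 Ft − 23,700 Ft = 1,330,500 Ft
  1,330,500 Ft × 20% = 266,100 Ft

General income tax:
  519,000 Ft × 10% = 51,900 Ft
  52,000 Ft × 23% = 11,960 Ft
  191,200 Ft × 30% = 57,360 Ft
  → 121,220 Ft
  Less research credit 58,000 Ft → 63,220 Ft

Excess of parallel minimum levy over general income tax: 266,100 Ft − 63,220 Ft = 202,880 Ft.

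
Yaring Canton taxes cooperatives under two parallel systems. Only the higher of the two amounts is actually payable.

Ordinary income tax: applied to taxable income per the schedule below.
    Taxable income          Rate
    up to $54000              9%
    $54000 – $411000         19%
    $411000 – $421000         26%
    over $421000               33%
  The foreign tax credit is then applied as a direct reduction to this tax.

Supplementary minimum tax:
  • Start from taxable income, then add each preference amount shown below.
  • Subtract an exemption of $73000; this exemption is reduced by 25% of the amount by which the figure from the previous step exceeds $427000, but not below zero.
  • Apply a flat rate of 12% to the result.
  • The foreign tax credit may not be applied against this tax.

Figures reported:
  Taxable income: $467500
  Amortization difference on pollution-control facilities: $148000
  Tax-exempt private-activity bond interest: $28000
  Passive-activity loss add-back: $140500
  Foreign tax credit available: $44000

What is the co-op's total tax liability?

$94080

Supplementary minimum tax:
  Adjusted income: $467500 + $148000 + $28000 + $140500 = $784000
  Exemption: 25% × ($784000 − $427000) = $89250 ≥ $73000, so the exemption is fully phased out
  Base: $784000 − $0 = $784000
  $784000 × 12% = $94080

Ordinary income tax:
  $54000 × 9% = $4860
  $357000 × 19% = $67830
  $10000 × 26% = $2600
  $46500 × 33% = $15345
  → $90635
  Less foreign tax credit $44000 → $46635

$94080 > $46635, so the supplementary minimum tax is the binding amount.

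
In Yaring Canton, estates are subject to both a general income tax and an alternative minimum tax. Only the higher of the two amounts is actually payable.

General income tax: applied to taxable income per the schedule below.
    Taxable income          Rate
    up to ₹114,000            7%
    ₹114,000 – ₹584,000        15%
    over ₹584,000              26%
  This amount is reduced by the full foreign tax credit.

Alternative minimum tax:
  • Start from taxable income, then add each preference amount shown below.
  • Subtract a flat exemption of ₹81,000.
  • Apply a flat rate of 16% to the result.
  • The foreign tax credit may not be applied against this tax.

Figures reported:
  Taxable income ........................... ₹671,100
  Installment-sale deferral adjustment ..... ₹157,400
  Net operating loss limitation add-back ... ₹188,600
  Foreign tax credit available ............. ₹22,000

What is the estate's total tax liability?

Alternative minimum tax:
  Adjusted income: ₹671,100 + ₹157,400 + ₹188,600 = ₹1,017,100
  Less exemption ₹81,000 → base ₹936,100
  ₹936,100 × 16% = ₹149,776

General income tax:
  ₹114,000 × 7% = ₹7,980
  ₹470,000 × 15% = ₹70,500
  ₹87,100 × 26% = ₹22,646
  → ₹101,126
  Less foreign tax credit ₹22,000 → ₹79,126

₹149,776 > ₹79,126, so the alternative minimum tax is the binding amount.

₹149,776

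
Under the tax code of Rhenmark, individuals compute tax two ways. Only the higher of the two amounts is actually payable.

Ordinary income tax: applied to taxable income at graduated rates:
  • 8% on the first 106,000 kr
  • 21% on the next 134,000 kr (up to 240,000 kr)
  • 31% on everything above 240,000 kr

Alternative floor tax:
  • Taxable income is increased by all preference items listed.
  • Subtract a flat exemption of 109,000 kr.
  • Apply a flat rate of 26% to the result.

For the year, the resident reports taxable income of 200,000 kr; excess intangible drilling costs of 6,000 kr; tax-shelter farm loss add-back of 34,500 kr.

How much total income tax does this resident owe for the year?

34,190 kr

Ordinary income tax:
  106,000 kr × 8% = 8,480 kr
  94,000 kr × 21% = 19,740 kr
  → 28,220 kr

Alternative floor tax:
  Adjusted income: 200,000 kr + 6,000 kr + 34,500 kr = 240,500 kr
  Less exemption 109,000 kr → base 131,500 kr
  131,500 kr × 26% = 34,190 kr

34,190 kr > 28,220 kr, so the alternative floor tax is the binding amount.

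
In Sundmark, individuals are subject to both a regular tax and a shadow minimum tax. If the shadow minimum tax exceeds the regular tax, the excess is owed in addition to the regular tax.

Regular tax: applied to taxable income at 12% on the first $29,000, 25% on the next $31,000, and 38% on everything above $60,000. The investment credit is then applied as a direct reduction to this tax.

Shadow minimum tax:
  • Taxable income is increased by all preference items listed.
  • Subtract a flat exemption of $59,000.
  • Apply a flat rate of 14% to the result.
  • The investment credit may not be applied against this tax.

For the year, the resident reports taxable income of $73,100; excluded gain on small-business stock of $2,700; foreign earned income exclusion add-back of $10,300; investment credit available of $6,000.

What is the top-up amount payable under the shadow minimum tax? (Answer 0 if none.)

$0

Regular tax:
  $29,000 × 12% = $3,480
  $31,000 × 25% = $7,750
  $13,100 × 38% = $4,978
  → $16,208
  Less investment credit $6,000 → $10,208

Shadow minimum tax:
  Adjusted income: $73,100 + $2,700 + $10,300 = $86,100
  Less exemption $59,000 → base $27,100
  $27,100 × 14% = $3,794

$3,794 ≤ $10,208, so no add-on is due.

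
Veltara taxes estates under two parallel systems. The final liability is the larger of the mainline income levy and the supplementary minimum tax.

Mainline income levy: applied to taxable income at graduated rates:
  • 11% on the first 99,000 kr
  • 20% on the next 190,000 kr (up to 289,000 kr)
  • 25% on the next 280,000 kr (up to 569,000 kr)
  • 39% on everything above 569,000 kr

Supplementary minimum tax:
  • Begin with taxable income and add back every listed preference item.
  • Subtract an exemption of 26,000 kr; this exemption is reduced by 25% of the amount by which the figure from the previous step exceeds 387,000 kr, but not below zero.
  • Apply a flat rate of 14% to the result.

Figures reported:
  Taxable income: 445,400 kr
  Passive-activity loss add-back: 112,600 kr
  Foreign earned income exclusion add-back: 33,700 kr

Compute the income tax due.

87,990 kr

Mainline income levy:
  99,000 kr × 11% = 10,890 kr
  190,000 kr × 20% = 38,000 kr
  156,400 kr × 25% = 39,100 kr
  → 87,990 kr

Supplementary minimum tax:
  Adjusted income: 445,400 kr + 112,600 kr + 33,700 kr = 591,700 kr
  Exemption: 25% × (591,700 kr − 387,000 kr) = 51,175 kr ≥ 26,000 kr, so the exemption is fully phased out
  Base: 591,700 kr − 0 kr = 591,700 kr
  591,700 kr × 14% = 82,838 kr

87,990 kr > 82,838 kr, so the mainline income levy governs.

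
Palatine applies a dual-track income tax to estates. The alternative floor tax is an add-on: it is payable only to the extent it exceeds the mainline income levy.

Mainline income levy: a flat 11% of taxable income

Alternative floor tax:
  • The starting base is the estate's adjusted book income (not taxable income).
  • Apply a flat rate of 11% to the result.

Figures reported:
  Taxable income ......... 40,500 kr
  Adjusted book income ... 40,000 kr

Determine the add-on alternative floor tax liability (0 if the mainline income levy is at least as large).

Alternative floor tax:
  Base (adjusted book income): 40,000 kr
  40,000 kr × 11% = 4,400 kr

Mainline income levy:
  40,500 kr × 11% = 4,455 kr

4,400 kr ≤ 4,455 kr, so no add-on is due.

0 kr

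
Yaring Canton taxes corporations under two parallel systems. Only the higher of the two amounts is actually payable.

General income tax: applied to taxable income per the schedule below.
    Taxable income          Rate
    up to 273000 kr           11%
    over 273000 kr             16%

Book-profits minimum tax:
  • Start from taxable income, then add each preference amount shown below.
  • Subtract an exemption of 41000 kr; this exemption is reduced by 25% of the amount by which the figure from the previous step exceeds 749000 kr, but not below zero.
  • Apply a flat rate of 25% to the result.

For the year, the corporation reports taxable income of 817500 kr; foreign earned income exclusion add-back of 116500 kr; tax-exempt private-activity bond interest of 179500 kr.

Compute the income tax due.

278375 kr

Book-profits minimum tax:
  Adjusted income: 817500 kr + 116500 kr + 179500 kr = 1113500 kr
  Exemption: 25% × (1113500 kr − 749000 kr) = 91125 kr ≥ 41000 kr, so the exemption is fully phased out
  Base: 1113500 kr − 0 kr = 1113500 kr
  1113500 kr × 25% = 278375 kr

General income tax:
  273000 kr × 11% = 30030 kr
  544500 kr × 16% = 87120 kr
  → 117150 kr

278375 kr > 117150 kr, so the book-profits minimum tax is the binding amount.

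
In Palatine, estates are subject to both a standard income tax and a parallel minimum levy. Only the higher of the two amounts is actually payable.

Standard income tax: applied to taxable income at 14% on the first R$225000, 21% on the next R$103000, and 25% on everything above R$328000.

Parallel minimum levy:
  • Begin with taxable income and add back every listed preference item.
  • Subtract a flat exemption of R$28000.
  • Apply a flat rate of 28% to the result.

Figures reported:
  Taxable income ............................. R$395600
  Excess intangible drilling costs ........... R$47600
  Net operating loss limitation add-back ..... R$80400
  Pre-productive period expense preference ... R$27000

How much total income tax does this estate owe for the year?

Standard income tax:
  R$225000 × 14% = R$31500
  R$103000 × 21% = R$21630
  R$67600 × 25% = R$16900
  → R$70030

Parallel minimum levy:
  Adjusted income: R$395600 + R$47600 + R$80400 + R$27000 = R$550600
  Less exemption R$28000 → base R$522600
  R$522600 × 28% = R$146328

R$146328 > R$70030, so the parallel minimum levy is the binding amount.

R$146328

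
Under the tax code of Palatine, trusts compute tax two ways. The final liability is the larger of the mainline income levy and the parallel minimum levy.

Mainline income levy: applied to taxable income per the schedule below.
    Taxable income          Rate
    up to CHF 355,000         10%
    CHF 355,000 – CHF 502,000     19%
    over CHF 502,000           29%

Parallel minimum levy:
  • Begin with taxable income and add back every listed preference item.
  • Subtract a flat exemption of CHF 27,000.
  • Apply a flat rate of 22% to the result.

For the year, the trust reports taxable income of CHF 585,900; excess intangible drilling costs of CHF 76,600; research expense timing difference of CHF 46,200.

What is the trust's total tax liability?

CHF 149,974

Mainline income levy:
  CHF 355,000 × 10% = CHF 35,500
  CHF 147,000 × 19% = CHF 27,930
  CHF 83,900 × 29% = CHF 24,331
  → CHF 87,761

Parallel minimum levy:
  Adjusted income: CHF 585,900 + CHF 76,600 + CHF 46,200 = CHF 708,700
  Less exemption CHF 27,000 → base CHF 681,700
  CHF 681,700 × 22% = CHF 149,974

CHF 149,974 > CHF 87,761, so the parallel minimum levy is the binding amount.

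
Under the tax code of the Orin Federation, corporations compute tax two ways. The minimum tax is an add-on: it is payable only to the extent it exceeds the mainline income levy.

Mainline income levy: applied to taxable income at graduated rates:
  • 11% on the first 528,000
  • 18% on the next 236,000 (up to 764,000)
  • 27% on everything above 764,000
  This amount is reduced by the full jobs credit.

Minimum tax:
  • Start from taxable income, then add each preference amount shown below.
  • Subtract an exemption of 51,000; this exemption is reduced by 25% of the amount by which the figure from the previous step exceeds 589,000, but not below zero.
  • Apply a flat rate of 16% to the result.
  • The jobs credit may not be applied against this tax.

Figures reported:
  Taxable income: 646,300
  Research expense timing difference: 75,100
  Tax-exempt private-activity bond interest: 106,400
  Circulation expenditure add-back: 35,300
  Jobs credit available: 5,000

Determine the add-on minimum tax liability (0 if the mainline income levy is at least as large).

Minimum tax:
  Adjusted income: 646,300 + 75,100 + 106,400 + 35,300 = 863,100
  Exemption: 25% × (863,100 − 589,000) = 68,525 ≥ 51,000, so the exemption is fully phased out
  Base: 863,100 − 0 = 863,100
  863,100 × 16% = 138,096

Mainline income levy:
  528,000 × 11% = 58,080
  118,300 × 18% = 21,294
  → 79,374
  Less jobs credit 5,000 → 74,374

Excess of minimum tax over mainline income levy: 138,096 − 74,374 = 63,722.

63,722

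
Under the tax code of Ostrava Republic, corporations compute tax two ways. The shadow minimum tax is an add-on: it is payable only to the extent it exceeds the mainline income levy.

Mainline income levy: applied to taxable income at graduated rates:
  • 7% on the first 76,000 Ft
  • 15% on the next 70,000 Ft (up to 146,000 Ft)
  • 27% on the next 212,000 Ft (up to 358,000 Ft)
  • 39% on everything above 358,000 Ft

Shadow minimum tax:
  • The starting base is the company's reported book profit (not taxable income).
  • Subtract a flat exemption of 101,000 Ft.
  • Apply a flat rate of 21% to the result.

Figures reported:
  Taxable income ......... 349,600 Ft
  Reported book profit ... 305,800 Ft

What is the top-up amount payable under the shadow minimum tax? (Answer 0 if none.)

0 Ft

Mainline income levy:
  76,000 Ft × 7% = 5,320 Ft
  70,000 Ft × 15% = 10,500 Ft
  203,600 Ft × 27% = 54,972 Ft
  → 70,792 Ft

Shadow minimum tax:
  Base (reported book profit): 305,800 Ft
  Less exemption 101,000 Ft → base 204,800 Ft
  204,800 Ft × 21% = 43,008 Ft

43,008 Ft ≤ 70,792 Ft, so no add-on is due.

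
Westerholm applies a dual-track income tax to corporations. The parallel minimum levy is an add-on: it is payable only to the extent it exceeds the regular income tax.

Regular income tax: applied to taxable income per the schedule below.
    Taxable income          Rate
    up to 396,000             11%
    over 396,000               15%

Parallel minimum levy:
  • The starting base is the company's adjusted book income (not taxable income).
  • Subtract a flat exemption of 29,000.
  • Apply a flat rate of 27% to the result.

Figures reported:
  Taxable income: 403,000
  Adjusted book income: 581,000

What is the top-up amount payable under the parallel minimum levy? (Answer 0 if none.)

Regular income tax:
  396,000 × 11% = 43,560
  7,000 × 15% = 1,050
  → 44,610

Parallel minimum levy:
  Base (adjusted book income): 581,000
  Less exemption 29,000 → base 552,000
  552,000 × 27% = 149,040

Excess of parallel minimum levy over regular income tax: 149,040 − 44,610 = 104,430.

104,430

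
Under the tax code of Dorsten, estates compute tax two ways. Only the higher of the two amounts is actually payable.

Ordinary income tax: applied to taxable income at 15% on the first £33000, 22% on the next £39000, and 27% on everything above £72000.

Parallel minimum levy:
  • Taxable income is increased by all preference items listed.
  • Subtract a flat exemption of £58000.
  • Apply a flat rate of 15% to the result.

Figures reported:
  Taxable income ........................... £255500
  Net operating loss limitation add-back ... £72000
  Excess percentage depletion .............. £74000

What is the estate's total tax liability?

Parallel minimum levy:
  Adjusted income: £255500 + £72000 + £74000 = £401500
  Less exemption £58000 → base £343500
  £343500 × 15% = £51525

Ordinary income tax:
  £33000 × 15% = £4950
  £39000 × 22% = £8580
  £183500 × 27% = £49545
  → £63075

£63075 > £51525, so the ordinary income tax governs.

£63075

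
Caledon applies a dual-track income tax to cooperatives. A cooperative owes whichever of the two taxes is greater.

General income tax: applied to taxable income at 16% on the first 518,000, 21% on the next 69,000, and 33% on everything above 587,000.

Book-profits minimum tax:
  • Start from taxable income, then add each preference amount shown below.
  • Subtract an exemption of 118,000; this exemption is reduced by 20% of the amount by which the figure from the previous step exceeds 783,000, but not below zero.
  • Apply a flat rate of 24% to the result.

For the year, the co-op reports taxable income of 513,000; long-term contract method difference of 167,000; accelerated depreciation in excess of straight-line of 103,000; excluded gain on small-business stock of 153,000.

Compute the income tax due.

203,664

General income tax:
  513,000 × 16% = 82,080

Book-profits minimum tax:
  Adjusted income: 513,000 + 167,000 + 103,000 + 153,000 = 936,000
  Exemption: 118,000 − 20% × (936,000 − 783,000) = 118,000 − 30,600 = 87,400
  Base: 936,000 − 87,400 = 848,600
  848,600 × 24% = 203,664

203,664 > 82,080, so the book-profits minimum tax is the binding amount.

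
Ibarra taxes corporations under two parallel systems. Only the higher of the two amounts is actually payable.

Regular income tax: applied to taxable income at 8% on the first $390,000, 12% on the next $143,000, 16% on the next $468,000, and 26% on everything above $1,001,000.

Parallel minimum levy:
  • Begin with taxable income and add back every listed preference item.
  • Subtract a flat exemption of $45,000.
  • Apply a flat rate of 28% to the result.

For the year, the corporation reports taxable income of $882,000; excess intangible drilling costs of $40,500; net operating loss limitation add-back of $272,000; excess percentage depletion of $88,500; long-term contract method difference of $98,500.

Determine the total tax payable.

$374,220

Parallel minimum levy:
  Adjusted income: $882,000 + $40,500 + $272,000 + $88,500 + $98,500 = $1,381,500
  Less exemption $45,000 → base $1,336,500
  $1,336,500 × 28% = $374,220

Regular income tax:
  $390,000 × 8% = $31,200
  $143,000 × 12% = $17,160
  $349,000 × 16% = $55,840
  → $104,200

$374,220 > $104,200, so the parallel minimum levy is the binding amount.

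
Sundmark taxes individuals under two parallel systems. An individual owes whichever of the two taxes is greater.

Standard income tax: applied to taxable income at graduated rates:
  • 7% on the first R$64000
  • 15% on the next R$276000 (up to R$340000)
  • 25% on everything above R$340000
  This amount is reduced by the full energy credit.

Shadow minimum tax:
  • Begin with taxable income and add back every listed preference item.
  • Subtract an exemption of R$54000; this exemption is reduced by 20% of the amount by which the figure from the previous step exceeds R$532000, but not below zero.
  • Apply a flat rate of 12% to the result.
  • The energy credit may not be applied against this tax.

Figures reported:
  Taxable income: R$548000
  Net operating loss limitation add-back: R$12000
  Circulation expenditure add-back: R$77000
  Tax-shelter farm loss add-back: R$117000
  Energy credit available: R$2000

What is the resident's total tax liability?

R$95880

Shadow minimum tax:
  Adjusted income: R$548000 + R$12000 + R$77000 + R$117000 = R$754000
  Exemption: R$54000 − 20% × (R$754000 − R$532000) = R$54000 − R$44400 = R$9600
  Base: R$754000 − R$9600 = R$744400
  R$744400 × 12% = R$89328

Standard income tax:
  R$64000 × 7% = R$4480
  R$276000 × 15% = R$41400
  R$208000 × 25% = R$52000
  → R$97880
  Less energy credit R$2000 → R$95880

R$95880 > R$89328, so the standard income tax governs.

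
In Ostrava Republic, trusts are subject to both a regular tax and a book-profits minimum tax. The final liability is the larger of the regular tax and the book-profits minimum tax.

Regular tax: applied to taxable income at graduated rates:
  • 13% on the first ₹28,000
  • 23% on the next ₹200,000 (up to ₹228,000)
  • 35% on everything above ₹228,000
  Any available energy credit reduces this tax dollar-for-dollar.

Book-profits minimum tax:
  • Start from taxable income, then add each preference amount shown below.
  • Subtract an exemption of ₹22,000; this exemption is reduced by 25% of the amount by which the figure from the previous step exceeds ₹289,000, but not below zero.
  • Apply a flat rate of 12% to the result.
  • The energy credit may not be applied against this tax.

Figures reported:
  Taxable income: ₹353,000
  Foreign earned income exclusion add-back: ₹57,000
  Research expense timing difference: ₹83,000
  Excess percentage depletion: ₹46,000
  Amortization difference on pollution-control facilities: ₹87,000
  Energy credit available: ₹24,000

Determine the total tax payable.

Book-profits minimum tax:
  Adjusted income: ₹353,000 + ₹57,000 + ₹83,000 + ₹46,000 + ₹87,000 = ₹626,000
  Exemption: 25% × (₹626,000 − ₹289,000) = ₹84,250 ≥ ₹22,000, so the exemption is fully phased out
  Base: ₹626,000 − ₹0 = ₹626,000
  ₹626,000 × 12% = ₹75,120

Regular tax:
  ₹28,000 × 13% = ₹3,640
  ₹200,000 × 23% = ₹46,000
  ₹125,000 × 35% = ₹43,750
  → ₹93,390
  Less energy credit ₹24,000 → ₹69,390

₹75,120 > ₹69,390, so the book-profits minimum tax is the binding amount.

₹75,120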